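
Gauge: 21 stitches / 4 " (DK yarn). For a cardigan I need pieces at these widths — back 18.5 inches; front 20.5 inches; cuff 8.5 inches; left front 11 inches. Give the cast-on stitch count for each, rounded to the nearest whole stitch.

Rate = 21/4 = 5.25 sts per in.
back: 18.5 × 5.25 = 97.12 → 97.
front: 20.5 × 5.25 = 107.62 → 108.
cuff: 8.5 × 5.25 = 44.62 → 45.
left front: 11 × 5.25 = 57.75 → 58.

back 97; front 108; cuff 45; left front 58.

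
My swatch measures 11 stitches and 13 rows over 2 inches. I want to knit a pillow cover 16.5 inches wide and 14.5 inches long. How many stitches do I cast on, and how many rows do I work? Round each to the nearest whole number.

Stitch gauge = 11/2 = 5.5 sts/in; 16.5 × 5.5 = 90.75 → 91 sts.
Row gauge = 13/2 = 6.5 rows/in; 14.5 × 6.5 = 94.25 → 94 rows.

Cast on 91 stitches and work 94 rows.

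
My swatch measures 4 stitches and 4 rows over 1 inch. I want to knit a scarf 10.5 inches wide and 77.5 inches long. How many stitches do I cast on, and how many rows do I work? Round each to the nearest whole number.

Stitch gauge = 4/1 = 4 sts/in; 10.5 × 4 = 42.00 → 42 sts.
Row gauge = 4/1 = 4 rows/in; 77.5 × 4 = 310.00 → 310 rows.

Cast on 42 stitches and work 310 rows.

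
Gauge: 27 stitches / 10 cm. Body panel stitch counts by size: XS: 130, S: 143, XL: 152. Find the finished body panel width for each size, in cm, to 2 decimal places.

27/10 = 2.7 sts per cm.
XS: 130 / 2.7 = 48.148 → 48.15 cm.
S: 143 / 2.7 = 52.963 → 52.96 cm.
XL: 152 / 2.7 = 56.296 → 56.30 cm.

XS 48.15 cm; S 52.96 cm; XL 56.30 cm.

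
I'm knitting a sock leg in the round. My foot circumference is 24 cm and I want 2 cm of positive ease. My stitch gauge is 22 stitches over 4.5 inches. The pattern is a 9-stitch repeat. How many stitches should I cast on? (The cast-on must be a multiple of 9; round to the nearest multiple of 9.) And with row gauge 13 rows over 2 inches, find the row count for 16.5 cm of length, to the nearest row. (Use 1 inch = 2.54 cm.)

Finished = 24 + 2 = 26 cm.
26 cm × 1/2.54 = 10.24 inches.
22/4.5 = 4.889 sts per in; 10.24 × 4.889 = 50.04 sts.
Nearest multiple of 9 → 54.
16.5 cm = 6.50 inches; × 6.5 = 42.22 → 42 rows.

Cast on 54 stitches; work 42 rows.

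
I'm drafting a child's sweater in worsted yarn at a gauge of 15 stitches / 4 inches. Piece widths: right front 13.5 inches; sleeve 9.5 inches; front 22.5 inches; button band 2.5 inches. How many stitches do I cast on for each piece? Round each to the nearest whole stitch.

right front 51; sleeve 36; front 84; button band 9.

Rate = 15/4 = 3.75 sts per in.
right front: 13.5 × 3.75 = 50.62 → 51.
sleeve: 9.5 × 3.75 = 35.62 → 36.
front: 22.5 × 3.75 = 84.38 → 84.
button band: 2.5 × 3.75 = 9.38 → 9.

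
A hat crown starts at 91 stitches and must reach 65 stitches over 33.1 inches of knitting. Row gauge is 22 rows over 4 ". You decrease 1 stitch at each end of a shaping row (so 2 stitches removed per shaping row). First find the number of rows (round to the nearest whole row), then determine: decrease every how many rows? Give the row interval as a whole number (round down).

Decrease every 14th row.

Rows = 33.1 × 5.5 = 182.1 → 182 rows.
Stitches to remove: 26 → 13 shaping rows (at 2 st each).
182 / 13 = 14.00 → every 14 rows.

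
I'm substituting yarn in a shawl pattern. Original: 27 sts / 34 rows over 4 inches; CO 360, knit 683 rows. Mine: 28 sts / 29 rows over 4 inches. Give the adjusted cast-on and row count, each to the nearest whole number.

Stitches: 360 × 28/27 = 373.33 → 373.
Rows: 683 × 29/34 = 582.56 → 583.

Cast on 373 stitches; work 583 rows.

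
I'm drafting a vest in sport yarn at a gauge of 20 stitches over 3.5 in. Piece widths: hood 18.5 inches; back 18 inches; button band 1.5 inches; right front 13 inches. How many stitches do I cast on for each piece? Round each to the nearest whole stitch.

hood 106; back 103; button band 9; right front 74.

Rate = 20/3.5 = 5.714 sts per in.
hood: 18.5 × 5.714 = 105.71 → 106.
back: 18 × 5.714 = 102.86 → 103.
button band: 1.5 × 5.714 = 8.57 → 9.
right front: 13 × 5.714 = 74.29 → 74.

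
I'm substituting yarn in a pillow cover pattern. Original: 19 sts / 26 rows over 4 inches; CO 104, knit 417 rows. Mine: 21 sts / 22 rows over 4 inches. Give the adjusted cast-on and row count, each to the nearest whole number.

Stitches: 104 × 21/19 = 114.95 → 115.
Rows: 417 × 22/26 = 352.85 → 353.

Cast on 115 stitches; work 353 rows.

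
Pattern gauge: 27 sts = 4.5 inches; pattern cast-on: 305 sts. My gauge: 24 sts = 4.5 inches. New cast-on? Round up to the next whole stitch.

Scale factor = 24 / 27 = 0.889.
305 × 24 / 27 = 271.11 sts.
→ 272 sts.

Cast on 272 stitches.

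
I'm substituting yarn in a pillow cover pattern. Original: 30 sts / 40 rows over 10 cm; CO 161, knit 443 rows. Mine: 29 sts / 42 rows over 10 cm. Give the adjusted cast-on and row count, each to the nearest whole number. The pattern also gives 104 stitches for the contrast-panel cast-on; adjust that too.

Cast on 156 stitches; work 465 rows; contrast-panel cast-on 101 stitches.

Stitches: 161 × 29/30 = 155.63 → 156.
Rows: 443 × 42/40 = 465.15 → 465.
contrast-panel cast-on: 104 × 29/30 = 100.53 → 101.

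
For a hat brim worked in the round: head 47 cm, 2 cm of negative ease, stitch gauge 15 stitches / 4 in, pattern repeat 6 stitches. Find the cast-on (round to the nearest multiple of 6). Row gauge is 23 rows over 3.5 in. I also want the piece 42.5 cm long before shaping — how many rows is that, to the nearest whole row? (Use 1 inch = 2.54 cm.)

Cast on 66 stitches; work 110 rows.

Finished = 47 − 2 = 45 cm.
45 cm × 1/2.54 = 17.72 inches.
15/4 = 3.75 sts per in; 17.72 × 3.75 = 66.44 sts.
Nearest multiple of 6 → 66.
42.5 cm = 16.73 inches; × 6.571 = 109.96 → 110 rows.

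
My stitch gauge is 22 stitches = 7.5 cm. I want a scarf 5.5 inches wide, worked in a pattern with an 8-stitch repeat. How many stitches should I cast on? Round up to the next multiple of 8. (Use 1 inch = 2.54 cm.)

5.5 in = 5.5 × 2.54 = 13.97 cm.
22 / 7.5 = 2.933 sts/cm.
13.97 × 2.933 = 40.98 sts.
→ 48.

CO 48 sts.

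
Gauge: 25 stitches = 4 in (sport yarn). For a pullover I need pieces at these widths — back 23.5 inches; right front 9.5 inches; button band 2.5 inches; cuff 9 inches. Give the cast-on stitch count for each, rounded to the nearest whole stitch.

Rate = 25/4 = 6.25 sts per in.
back: 23.5 × 6.25 = 146.88 → 147.
right front: 9.5 × 6.25 = 59.38 → 59.
button band: 2.5 × 6.25 = 15.62 → 16.
cuff: 9 × 6.25 = 56.25 → 56.

back 147; right front 59; button band 16; cuff 56.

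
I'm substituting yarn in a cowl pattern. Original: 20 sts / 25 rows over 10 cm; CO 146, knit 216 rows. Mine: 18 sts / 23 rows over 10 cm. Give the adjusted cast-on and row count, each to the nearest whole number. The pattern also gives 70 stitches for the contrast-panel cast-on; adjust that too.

Stitches: 146 × 18/20 = 131.40 → 131.
Rows: 216 × 23/25 = 198.72 → 199.
contrast-panel cast-on: 70 × 18/20 = 63.00 → 63.

Cast on 131 stitches; work 199 rows; contrast-panel cast-on 63 stitches.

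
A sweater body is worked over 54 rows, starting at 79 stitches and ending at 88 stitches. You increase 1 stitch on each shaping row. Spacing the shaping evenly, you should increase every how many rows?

Increase every 6th row.

Stitches to add: |88 − 79| = 9.
Shaping rows needed: 9 / 1 = 9.
54 rows / 9 = every 6 rows.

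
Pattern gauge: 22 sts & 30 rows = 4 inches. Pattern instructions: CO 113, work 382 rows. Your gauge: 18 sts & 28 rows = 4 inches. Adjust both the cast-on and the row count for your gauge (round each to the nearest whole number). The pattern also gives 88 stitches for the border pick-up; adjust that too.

Stitches: 113 × 18/22 = 92.45 → 92.
Rows: 382 × 28/30 = 356.53 → 357.
border pick-up: 88 × 18/22 = 72.00 → 72.

Cast on 92 stitches; work 357 rows; border pick-up 72 stitches.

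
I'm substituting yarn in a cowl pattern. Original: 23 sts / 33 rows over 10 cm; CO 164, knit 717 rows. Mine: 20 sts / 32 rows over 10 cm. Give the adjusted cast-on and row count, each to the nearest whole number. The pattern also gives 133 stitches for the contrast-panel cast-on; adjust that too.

Cast on 143 stitches; work 695 rows; contrast-panel cast-on 116 stitches.

Stitches: 164 × 20/23 = 142.61 → 143.
Rows: 717 × 32/33 = 695.27 → 695.
contrast-panel cast-on: 133 × 20/23 = 115.65 → 116.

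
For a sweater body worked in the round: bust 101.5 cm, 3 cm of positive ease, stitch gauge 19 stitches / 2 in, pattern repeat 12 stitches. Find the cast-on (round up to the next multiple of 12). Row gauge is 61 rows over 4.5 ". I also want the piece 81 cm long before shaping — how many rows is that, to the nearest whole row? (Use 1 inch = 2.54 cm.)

Finished = 101.5 + 3 = 104.5 cm.
104.5 cm × 1/2.54 = 41.14 inches.
19/2 = 9.5 sts per in; 41.14 × 9.5 = 390.85 sts.
Next multiple of 12 → 396.
81 cm = 31.89 inches; × 13.556 = 432.28 → 432 rows.

Cast on 396 stitches; work 432 rows.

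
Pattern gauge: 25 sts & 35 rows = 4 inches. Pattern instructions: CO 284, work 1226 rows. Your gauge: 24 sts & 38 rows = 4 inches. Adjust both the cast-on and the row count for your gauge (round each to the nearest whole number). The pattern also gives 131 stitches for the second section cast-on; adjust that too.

Cast on 273 stitches; work 1331 rows; second section cast-on 126 stitches.

Stitches: 284 × 24/25 = 272.64 → 273.
Rows: 1226 × 38/35 = 1331.09 → 1331.
second section cast-on: 131 × 24/25 = 125.76 → 126.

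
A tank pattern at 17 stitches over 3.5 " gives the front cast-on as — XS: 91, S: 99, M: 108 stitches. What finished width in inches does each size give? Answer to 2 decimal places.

XS 18.74 inches; S 20.38 inches; M 22.24 inches.

17/3.5 = 4.857 sts per in.
XS: 91 / 4.857 = 18.735 → 18.74 in.
S: 99 / 4.857 = 20.382 → 20.38 in.
M: 108 / 4.857 = 22.235 → 22.24 in.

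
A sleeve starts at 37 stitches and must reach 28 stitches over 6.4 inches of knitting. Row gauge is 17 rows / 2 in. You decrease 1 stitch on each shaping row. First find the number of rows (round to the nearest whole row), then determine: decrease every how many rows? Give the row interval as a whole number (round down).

Decrease every 6th row.

Rows = 6.4 × 8.5 = 54.4 → 54 rows.
Stitches to remove: 9 → 9 shaping rows (at 1 st each).
54 / 9 = 6.00 → every 6 rows.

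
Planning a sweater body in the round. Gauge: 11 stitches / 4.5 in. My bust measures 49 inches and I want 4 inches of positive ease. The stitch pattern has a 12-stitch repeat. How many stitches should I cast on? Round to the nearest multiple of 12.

Finished = 49 + 4 = 53 inches.
11 / 4.5 = 2.444 sts/in.
53 × 2.444 = 129.56 sts.
Nearest multiple of 12: 132.

Cast on 132 stitches.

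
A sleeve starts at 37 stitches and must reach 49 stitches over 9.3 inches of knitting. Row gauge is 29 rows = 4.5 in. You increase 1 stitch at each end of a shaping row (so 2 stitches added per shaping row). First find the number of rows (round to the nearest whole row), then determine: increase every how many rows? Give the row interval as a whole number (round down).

Increase every 10th row.

Rows = 9.3 × 6.444 = 59.9 → 60 rows.
Stitches to add: 12 → 6 shaping rows (at 2 st each).
60 / 6 = 10.00 → every 10 rows.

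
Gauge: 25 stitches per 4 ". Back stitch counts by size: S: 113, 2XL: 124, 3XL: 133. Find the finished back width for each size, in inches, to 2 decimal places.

25/4 = 6.25 sts per in.
S: 113 / 6.25 = 18.080 → 18.08 in.
2XL: 124 / 6.25 = 19.840 → 19.84 in.
3XL: 133 / 6.25 = 21.280 → 21.28 in.

S 18.08 inches; 2XL 19.84 inches; 3XL 21.28 inches.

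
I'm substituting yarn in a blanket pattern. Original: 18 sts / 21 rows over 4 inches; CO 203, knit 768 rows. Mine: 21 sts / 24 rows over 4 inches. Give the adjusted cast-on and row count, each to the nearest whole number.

Cast on 237 stitches; work 878 rows.

Stitches: 203 × 21/18 = 236.83 → 237.
Rows: 768 × 24/21 = 877.71 → 878.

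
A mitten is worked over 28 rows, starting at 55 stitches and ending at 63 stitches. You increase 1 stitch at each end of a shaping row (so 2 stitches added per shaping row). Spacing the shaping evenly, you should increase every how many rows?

Stitches to add: |63 − 55| = 8.
Shaping rows needed: 8 / 2 = 4.
28 rows / 4 = every 7 rows.

Increase every 7th row.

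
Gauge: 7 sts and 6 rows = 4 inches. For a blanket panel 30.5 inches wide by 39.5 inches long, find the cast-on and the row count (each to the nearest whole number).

Cast on 53 stitches and work 59 rows.

Stitch gauge = 7/4 = 1.75 sts/in; 30.5 × 1.75 = 53.38 → 53 sts.
Row gauge = 6/4 = 1.5 rows/in; 39.5 × 1.5 = 59.25 → 59 rows.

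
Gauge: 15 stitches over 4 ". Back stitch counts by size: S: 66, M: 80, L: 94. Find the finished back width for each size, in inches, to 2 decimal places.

15/4 = 3.75 sts per in.
S: 66 / 3.75 = 17.600 → 17.60 in.
M: 80 / 3.75 = 21.333 → 21.33 in.
L: 94 / 3.75 = 25.067 → 25.07 in.

S 17.60 inches; M 21.33 inches; L 25.07 inches.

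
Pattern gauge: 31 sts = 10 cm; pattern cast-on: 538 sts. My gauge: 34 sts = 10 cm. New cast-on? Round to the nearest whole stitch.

CO 590 sts.

Scale factor = 34 / 31 = 1.097.
538 × 34 / 31 = 590.06 sts.
→ 590 sts.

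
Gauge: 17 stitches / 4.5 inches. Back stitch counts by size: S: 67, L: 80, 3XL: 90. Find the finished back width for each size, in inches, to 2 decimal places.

S 17.74 inches; L 21.18 inches; 3XL 23.82 inches.

17/4.5 = 3.778 sts per in.
S: 67 / 3.778 = 17.735 → 17.74 in.
L: 80 / 3.778 = 21.176 → 21.18 in.
3XL: 90 / 3.778 = 23.824 → 23.82 in.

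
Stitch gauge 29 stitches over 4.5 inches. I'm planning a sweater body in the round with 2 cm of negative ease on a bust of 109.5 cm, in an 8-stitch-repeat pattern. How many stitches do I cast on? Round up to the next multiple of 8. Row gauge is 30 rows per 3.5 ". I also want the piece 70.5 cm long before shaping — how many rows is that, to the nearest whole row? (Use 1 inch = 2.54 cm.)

Finished = 109.5 − 2 = 107.5 cm.
107.5 cm × 1/2.54 = 42.32 inches.
29/4.5 = 6.444 sts per in; 42.32 × 6.444 = 272.75 sts.
Next multiple of 8 → 280.
70.5 cm = 27.76 inches; × 8.571 = 237.91 → 238 rows.

Cast on 280 stitches; work 238 rows.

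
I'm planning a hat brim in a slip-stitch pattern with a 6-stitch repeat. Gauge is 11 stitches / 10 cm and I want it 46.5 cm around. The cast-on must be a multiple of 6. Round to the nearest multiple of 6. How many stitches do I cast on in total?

CO 54 sts.

11 / 10 = 1.1 sts per cm.
46.5 × 1.1 = 51.15 sts.
Nearest multiple of 6: 54.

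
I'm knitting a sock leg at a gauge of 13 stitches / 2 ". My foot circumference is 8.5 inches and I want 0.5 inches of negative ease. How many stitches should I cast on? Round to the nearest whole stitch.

Finished = 8.5 − 0.5 = 8 in.
13 / 2 = 6.5 sts per inch.
8.00 × 6.5 = 52.00 sts.

Cast on 52 stitches.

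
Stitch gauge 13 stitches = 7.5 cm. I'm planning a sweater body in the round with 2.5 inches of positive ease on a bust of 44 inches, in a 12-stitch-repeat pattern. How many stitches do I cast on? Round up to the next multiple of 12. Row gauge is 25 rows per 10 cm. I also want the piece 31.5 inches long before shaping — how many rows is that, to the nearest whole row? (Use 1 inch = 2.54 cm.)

Cast on 216 stitches; work 200 rows.

Finished = 44 + 2.5 = 46.5 inches.
46.5 inches × 2.54 = 118.11 cm.
13/7.5 = 1.733 sts per cm; 118.11 × 1.733 = 204.72 sts.
Next multiple of 12 → 216.
31.5 inches = 80.01 cm; × 2.5 = 200.03 → 200 rows.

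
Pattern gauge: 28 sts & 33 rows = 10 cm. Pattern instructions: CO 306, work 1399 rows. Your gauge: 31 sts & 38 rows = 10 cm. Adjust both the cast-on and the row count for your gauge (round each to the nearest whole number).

Cast on 339 stitches; work 1611 rows.

Stitches: 306 × 31/28 = 338.79 → 339.
Rows: 1399 × 38/33 = 1610.97 → 1611.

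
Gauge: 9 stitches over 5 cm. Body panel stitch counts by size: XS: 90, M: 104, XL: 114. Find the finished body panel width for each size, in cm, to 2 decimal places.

9/5 = 1.8 sts per cm.
XS: 90 / 1.8 = 50.000 → 50.00 cm.
M: 104 / 1.8 = 57.778 → 57.78 cm.
XL: 114 / 1.8 = 63.333 → 63.33 cm.

XS 50.00 cm; M 57.78 cm; XL 63.33 cm.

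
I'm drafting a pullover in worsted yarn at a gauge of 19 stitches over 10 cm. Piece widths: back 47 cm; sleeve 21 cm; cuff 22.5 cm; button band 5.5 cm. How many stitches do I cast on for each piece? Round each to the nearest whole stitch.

Rate = 19/10 = 1.9 sts per cm.
back: 47 × 1.9 = 89.30 → 89.
sleeve: 21 × 1.9 = 39.90 → 40.
cuff: 22.5 × 1.9 = 42.75 → 43.
button band: 5.5 × 1.9 = 10.45 → 10.

back 89; sleeve 40; cuff 43; button band 10.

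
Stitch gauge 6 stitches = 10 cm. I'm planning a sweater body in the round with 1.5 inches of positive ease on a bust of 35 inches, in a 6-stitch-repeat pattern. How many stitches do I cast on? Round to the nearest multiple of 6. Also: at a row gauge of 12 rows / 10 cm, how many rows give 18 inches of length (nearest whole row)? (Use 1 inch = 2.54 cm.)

Cast on 54 stitches; work 55 rows.

Finished = 35 + 1.5 = 36.5 inches.
36.5 inches × 2.54 = 92.71 cm.
6/10 = 0.6 sts per cm; 92.71 × 0.6 = 55.63 sts.
Nearest multiple of 6 → 54.
18 inches = 45.72 cm; × 1.2 = 54.86 → 55 rows.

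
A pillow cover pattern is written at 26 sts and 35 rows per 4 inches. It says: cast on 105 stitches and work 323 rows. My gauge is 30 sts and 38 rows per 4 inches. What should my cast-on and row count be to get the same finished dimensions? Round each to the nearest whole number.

Stitches: 105 × 30/26 = 121.15 → 121.
Rows: 323 × 38/35 = 350.69 → 351.

Cast on 121 stitches; work 351 rows.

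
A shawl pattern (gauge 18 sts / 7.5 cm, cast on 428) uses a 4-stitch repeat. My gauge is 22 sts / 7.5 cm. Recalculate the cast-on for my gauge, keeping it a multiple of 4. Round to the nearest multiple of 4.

Cast on 524 stitches.

428 × 22 / 18 = 523.11.
Nearest multiple of 4: 524.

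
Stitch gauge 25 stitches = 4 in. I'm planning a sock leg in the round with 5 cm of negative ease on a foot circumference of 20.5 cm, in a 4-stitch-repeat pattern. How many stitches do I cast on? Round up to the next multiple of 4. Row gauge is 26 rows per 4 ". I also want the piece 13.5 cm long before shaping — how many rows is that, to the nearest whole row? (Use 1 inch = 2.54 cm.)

Cast on 40 stitches; work 35 rows.

Finished = 20.5 − 5 = 15.5 cm.
15.5 cm × 1/2.54 = 6.10 inches.
25/4 = 6.25 sts per in; 6.10 × 6.25 = 38.14 sts.
Next multiple of 4 → 40.
13.5 cm = 5.31 inches; × 6.5 = 34.55 → 35 rows.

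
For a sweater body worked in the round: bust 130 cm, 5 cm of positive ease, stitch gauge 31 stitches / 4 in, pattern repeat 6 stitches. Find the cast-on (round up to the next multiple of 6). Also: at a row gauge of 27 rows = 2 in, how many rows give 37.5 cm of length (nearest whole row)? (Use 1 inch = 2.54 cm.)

Cast on 414 stitches; work 199 rows.

Finished = 130 + 5 = 135 cm.
135 cm × 1/2.54 = 53.15 inches.
31/4 = 7.75 sts per in; 53.15 × 7.75 = 411.91 sts.
Next multiple of 6 → 414.
37.5 cm = 14.76 inches; × 13.5 = 199.31 → 199 rows.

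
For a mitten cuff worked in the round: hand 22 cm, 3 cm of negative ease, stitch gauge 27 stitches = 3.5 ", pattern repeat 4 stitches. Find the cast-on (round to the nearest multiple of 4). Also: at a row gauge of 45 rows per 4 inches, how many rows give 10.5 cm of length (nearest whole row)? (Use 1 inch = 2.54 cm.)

Cast on 56 stitches; work 47 rows.

Finished = 22 − 3 = 19 cm.
19 cm × 1/2.54 = 7.48 inches.
27/3.5 = 7.714 sts per in; 7.48 × 7.714 = 57.71 sts.
Nearest multiple of 4 → 56.
10.5 cm = 4.13 inches; × 11.25 = 46.51 → 47 rows.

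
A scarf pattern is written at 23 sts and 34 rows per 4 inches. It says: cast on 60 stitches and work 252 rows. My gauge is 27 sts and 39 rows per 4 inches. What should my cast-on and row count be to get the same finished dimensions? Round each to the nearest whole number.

Cast on 70 stitches; work 289 rows.

Stitches: 60 × 27/23 = 70.43 → 70.
Rows: 252 × 39/34 = 289.06 → 289.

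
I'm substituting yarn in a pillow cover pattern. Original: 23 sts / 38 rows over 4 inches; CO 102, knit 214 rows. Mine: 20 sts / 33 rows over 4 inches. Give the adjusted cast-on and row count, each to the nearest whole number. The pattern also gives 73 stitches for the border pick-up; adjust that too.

Stitches: 102 × 20/23 = 88.70 → 89.
Rows: 214 × 33/38 = 185.84 → 186.
border pick-up: 73 × 20/23 = 63.48 → 63.

Cast on 89 stitches; work 186 rows; border pick-up 63 stitches.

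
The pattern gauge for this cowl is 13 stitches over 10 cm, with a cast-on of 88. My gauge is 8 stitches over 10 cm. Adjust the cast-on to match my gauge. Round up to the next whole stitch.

CO 55 sts.

Scale factor = 8 / 13 = 0.615.
88 × 8 / 13 = 54.15 sts.
→ 55 sts.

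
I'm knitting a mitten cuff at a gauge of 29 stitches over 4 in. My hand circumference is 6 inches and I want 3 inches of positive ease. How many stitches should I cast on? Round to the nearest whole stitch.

CO 65 sts.

Finished = 6 + 3 = 9 in.
29 / 4 = 7.25 sts per inch.
9.00 × 7.25 = 65.25 sts.
→ 65 sts.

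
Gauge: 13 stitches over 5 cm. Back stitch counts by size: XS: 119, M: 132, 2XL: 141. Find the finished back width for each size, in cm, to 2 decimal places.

13/5 = 2.6 sts per cm.
XS: 119 / 2.6 = 45.769 → 45.77 cm.
M: 132 / 2.6 = 50.769 → 50.77 cm.
2XL: 141 / 2.6 = 54.231 → 54.23 cm.

XS 45.77 cm; M 50.77 cm; 2XL 54.23 cm.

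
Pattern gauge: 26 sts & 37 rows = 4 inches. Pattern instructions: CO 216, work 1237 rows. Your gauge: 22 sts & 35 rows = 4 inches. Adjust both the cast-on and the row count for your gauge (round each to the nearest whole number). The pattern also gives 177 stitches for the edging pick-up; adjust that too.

Cast on 183 stitches; work 1170 rows; edging pick-up 150 stitches.

Stitches: 216 × 22/26 = 182.77 → 183.
Rows: 1237 × 35/37 = 1170.14 → 1170.
edging pick-up: 177 × 22/26 = 149.77 → 150.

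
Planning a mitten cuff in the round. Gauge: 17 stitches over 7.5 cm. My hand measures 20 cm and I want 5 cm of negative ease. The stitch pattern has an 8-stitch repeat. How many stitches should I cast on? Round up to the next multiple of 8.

Finished = 20 − 5 = 15 cm.
17 / 7.5 = 2.267 sts/cm.
15 × 2.267 = 34.00 sts.
Next multiple of 8: 40.

CO 40 sts.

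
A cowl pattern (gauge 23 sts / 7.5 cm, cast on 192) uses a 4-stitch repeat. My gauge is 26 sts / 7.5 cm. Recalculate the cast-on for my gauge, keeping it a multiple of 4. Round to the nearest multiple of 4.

192 × 26 / 23 = 217.04.
Nearest multiple of 4: 216.

CO 216 sts.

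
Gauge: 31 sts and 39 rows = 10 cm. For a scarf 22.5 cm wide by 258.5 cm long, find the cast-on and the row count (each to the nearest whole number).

Stitch gauge = 31/10 = 3.1 sts/cm; 22.5 × 3.1 = 69.75 → 70 sts.
Row gauge = 39/10 = 3.9 rows/cm; 258.5 × 3.9 = 1008.15 → 1008 rows.

Cast on 70 stitches and work 1008 rows.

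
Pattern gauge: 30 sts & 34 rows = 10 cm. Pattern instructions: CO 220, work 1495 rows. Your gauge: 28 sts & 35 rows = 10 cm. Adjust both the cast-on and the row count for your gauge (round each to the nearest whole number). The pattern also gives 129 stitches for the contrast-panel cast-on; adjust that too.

Cast on 205 stitches; work 1539 rows; contrast-panel cast-on 120 stitches.

Stitches: 220 × 28/30 = 205.33 → 205.
Rows: 1495 × 35/34 = 1538.97 → 1539.
contrast-panel cast-on: 129 × 28/30 = 120.40 → 120.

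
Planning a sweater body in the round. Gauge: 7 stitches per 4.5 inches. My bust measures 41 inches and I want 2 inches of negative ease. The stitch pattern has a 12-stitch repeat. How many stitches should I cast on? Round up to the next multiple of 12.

Cast on 72 stitches.

Finished = 41 − 2 = 39 inches.
7 / 4.5 = 1.556 sts/in.
39 × 1.556 = 60.67 sts.
Next multiple of 12: 72.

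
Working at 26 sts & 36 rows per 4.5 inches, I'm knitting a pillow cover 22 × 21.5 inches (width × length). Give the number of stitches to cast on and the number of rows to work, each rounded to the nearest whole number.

Cast on 127 stitches and work 172 rows.

Stitch gauge = 26/4.5 = 5.778 sts/in; 22 × 5.778 = 127.11 → 127 sts.
Row gauge = 36/4.5 = 8 rows/in; 21.5 × 8 = 172.00 → 172 rows.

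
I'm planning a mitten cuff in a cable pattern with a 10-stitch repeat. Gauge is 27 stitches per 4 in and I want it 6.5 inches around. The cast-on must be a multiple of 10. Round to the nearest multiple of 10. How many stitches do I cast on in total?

27 / 4 = 6.75 sts per inch.
6.5 × 6.75 = 43.88 sts.
Nearest multiple of 10: 40.

CO 40 sts.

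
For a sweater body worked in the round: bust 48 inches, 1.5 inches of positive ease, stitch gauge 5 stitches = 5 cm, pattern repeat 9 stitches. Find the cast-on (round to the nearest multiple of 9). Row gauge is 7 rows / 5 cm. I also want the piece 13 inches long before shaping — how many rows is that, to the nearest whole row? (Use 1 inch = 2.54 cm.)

Cast on 126 stitches; work 46 rows.

Finished = 48 + 1.5 = 49.5 inches.
49.5 inches × 2.54 = 125.73 cm.
5/5 = 1 sts per cm; 125.73 × 1 = 125.73 sts.
Nearest multiple of 9 → 126.
13 inches = 33.02 cm; × 1.4 = 46.23 → 46 rows.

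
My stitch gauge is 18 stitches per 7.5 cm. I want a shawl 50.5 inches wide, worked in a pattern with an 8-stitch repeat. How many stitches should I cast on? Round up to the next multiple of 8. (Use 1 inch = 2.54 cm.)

312 stitches.

50.5 in = 50.5 × 2.54 = 128.27 cm.
18 / 7.5 = 2.4 sts/cm.
128.27 × 2.4 = 307.85 sts.
→ 312.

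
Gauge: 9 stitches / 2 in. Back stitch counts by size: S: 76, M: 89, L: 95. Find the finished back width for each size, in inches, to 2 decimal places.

S 16.89 inches; M 19.78 inches; L 21.11 inches.

9/2 = 4.5 sts per in.
S: 76 / 4.5 = 16.889 → 16.89 in.
M: 89 / 4.5 = 19.778 → 19.78 in.
L: 95 / 4.5 = 21.111 → 21.11 in.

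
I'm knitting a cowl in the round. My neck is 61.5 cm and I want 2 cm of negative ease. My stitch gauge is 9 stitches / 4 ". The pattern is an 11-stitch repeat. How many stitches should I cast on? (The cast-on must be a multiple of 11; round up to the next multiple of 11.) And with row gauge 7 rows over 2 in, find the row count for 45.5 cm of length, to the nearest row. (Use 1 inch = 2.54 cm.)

Finished = 61.5 − 2 = 59.5 cm.
59.5 cm × 1/2.54 = 23.43 inches.
9/4 = 2.25 sts per in; 23.43 × 2.25 = 52.71 sts.
Next multiple of 11 → 55.
45.5 cm = 17.91 inches; × 3.5 = 62.70 → 63 rows.

Cast on 55 stitches; work 63 rows.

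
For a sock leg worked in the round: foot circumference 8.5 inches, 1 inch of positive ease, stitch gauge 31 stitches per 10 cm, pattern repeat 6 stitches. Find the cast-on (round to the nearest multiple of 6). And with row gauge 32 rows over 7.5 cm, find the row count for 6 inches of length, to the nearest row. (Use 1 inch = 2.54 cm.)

Finished = 8.5 + 1 = 9.5 inches.
9.5 inches × 2.54 = 24.13 cm.
31/10 = 3.1 sts per cm; 24.13 × 3.1 = 74.80 sts.
Nearest multiple of 6 → 72.
6 inches = 15.24 cm; × 4.267 = 65.02 → 65 rows.

Cast on 72 stitches; work 65 rows.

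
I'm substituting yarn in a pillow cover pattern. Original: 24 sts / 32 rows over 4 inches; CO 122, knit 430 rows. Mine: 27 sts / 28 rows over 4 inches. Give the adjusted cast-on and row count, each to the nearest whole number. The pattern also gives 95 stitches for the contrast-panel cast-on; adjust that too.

Cast on 137 stitches; work 376 rows; contrast-panel cast-on 107 stitches.

Stitches: 122 × 27/24 = 137.25 → 137.
Rows: 430 × 28/32 = 376.25 → 376.
contrast-panel cast-on: 95 × 27/24 = 106.88 → 107.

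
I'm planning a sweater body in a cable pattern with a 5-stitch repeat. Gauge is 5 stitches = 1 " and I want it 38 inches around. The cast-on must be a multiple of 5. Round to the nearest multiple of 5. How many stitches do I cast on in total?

190 stitches.

5 / 1 = 5 sts per inch.
38 × 5 = 190.00 sts.
Nearest multiple of 5: 190.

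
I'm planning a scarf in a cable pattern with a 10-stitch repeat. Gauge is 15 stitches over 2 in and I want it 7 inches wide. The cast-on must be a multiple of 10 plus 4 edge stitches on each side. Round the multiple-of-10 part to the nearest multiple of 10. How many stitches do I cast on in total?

Cast on 48 stitches.

15 / 2 = 7.5 sts per inch.
7 × 7.5 = 52.50 sts.
Less 8 edge sts → 44.50 for the repeat.
Nearest multiple of 10: 40.
Add back 8 edge sts → 48.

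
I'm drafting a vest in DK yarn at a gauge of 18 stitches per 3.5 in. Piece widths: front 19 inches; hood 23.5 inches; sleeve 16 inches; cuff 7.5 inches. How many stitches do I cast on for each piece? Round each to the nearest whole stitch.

Rate = 18/3.5 = 5.143 sts per in.
front: 19 × 5.143 = 97.71 → 98.
hood: 23.5 × 5.143 = 120.86 → 121.
sleeve: 16 × 5.143 = 82.29 → 82.
cuff: 7.5 × 5.143 = 38.57 → 39.

front 98; hood 121; sleeve 82; cuff 39.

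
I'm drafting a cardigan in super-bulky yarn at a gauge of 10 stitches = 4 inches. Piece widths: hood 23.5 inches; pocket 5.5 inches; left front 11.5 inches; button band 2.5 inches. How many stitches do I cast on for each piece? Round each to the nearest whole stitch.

Rate = 10/4 = 2.5 sts per in.
hood: 23.5 × 2.5 = 58.75 → 59.
pocket: 5.5 × 2.5 = 13.75 → 14.
left front: 11.5 × 2.5 = 28.75 → 29.
button band: 2.5 × 2.5 = 6.25 → 6.

hood 59; pocket 14; left front 29; button band 6.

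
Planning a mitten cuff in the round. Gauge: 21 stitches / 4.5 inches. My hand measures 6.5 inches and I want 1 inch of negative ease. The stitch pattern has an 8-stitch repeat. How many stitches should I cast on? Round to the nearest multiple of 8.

Cast on 24 stitches.

Finished = 6.5 − 1 = 5.5 inches.
21 / 4.5 = 4.667 sts/in.
5.5 × 4.667 = 25.67 sts.
Nearest multiple of 8: 24.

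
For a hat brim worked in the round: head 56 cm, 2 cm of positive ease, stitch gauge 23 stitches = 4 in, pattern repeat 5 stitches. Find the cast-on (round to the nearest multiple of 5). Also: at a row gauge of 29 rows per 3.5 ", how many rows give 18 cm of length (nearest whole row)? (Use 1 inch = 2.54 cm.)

Finished = 56 + 2 = 58 cm.
58 cm × 1/2.54 = 22.83 inches.
23/4 = 5.75 sts per in; 22.83 × 5.75 = 131.30 sts.
Nearest multiple of 5 → 130.
18 cm = 7.09 inches; × 8.286 = 58.72 → 59 rows.

Cast on 130 stitches; work 59 rows.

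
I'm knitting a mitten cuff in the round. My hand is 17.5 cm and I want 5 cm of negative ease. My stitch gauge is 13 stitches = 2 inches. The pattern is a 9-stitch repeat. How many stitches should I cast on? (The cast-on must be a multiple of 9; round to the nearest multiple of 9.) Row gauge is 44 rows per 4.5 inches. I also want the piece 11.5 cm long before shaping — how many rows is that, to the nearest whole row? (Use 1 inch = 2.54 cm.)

Finished = 17.5 − 5 = 12.5 cm.
12.5 cm × 1/2.54 = 4.92 inches.
13/2 = 6.5 sts per in; 4.92 × 6.5 = 31.99 sts.
Nearest multiple of 9 → 36.
11.5 cm = 4.53 inches; × 9.778 = 44.27 → 44 rows.

Cast on 36 stitches; work 44 rows.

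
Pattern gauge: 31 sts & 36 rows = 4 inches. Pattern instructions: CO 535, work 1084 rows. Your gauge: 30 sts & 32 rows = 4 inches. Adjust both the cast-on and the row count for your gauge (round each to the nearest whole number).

Stitches: 535 × 30/31 = 517.74 → 518.
Rows: 1084 × 32/36 = 963.56 → 964.

Cast on 518 stitches; work 964 rows.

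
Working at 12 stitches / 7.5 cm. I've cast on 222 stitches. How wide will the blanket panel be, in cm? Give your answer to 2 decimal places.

12 stitches / 7.5 cm = 1.6 stitches per cm.
222 / 1.6 = 138.750 cm.

138.75 cm.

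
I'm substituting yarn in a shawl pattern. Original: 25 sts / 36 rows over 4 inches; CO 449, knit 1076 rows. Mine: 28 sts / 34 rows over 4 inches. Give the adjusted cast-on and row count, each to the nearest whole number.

Stitches: 449 × 28/25 = 502.88 → 503.
Rows: 1076 × 34/36 = 1016.22 → 1016.

Cast on 503 stitches; work 1016 rows.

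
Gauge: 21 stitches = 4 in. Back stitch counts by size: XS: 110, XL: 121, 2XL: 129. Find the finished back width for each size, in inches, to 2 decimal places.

XS 20.95 inches; XL 23.05 inches; 2XL 24.57 inches.

21/4 = 5.25 sts per in.
XS: 110 / 5.25 = 20.952 → 20.95 in.
XL: 121 / 5.25 = 23.048 → 23.05 in.
2XL: 129 / 5.25 = 24.571 → 24.57 in.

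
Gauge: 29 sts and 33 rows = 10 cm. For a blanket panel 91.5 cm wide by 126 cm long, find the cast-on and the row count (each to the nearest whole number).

Stitch gauge = 29/10 = 2.9 sts/cm; 91.5 × 2.9 = 265.35 → 265 sts.
Row gauge = 33/10 = 3.3 rows/cm; 126 × 3.3 = 415.80 → 416 rows.

Cast on 265 stitches and work 416 rows.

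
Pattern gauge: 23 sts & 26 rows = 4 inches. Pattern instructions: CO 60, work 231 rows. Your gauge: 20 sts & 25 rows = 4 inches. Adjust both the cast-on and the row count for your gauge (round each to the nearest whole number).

Cast on 52 stitches; work 222 rows.

Stitches: 60 × 20/23 = 52.17 → 52.
Rows: 231 × 25/26 = 222.12 → 222.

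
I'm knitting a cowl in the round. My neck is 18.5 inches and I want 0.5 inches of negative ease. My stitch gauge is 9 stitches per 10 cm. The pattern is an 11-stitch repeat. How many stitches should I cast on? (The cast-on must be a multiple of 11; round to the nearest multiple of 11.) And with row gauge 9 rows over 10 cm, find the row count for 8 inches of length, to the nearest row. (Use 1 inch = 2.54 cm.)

Finished = 18.5 − 0.5 = 18 inches.
18 inches × 2.54 = 45.72 cm.
9/10 = 0.9 sts per cm; 45.72 × 0.9 = 41.15 sts.
Nearest multiple of 11 → 44.
8 inches = 20.32 cm; × 0.9 = 18.29 → 18 rows.

Cast on 44 stitches; work 18 rows.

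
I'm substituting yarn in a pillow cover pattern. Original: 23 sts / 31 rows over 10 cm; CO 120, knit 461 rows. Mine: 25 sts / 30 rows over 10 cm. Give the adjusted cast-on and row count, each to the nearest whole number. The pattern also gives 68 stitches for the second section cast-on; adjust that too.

Cast on 130 stitches; work 446 rows; second section cast-on 74 stitches.

Stitches: 120 × 25/23 = 130.43 → 130.
Rows: 461 × 30/31 = 446.13 → 446.
second section cast-on: 68 × 25/23 = 73.91 → 74.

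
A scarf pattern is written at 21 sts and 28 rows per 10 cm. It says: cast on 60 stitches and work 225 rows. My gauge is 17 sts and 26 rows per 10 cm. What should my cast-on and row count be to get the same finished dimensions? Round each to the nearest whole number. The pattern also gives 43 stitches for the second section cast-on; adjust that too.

Stitches: 60 × 17/21 = 48.57 → 49.
Rows: 225 × 26/28 = 208.93 → 209.
second section cast-on: 43 × 17/21 = 34.81 → 35.

Cast on 49 stitches; work 209 rows; second section cast-on 35 stitches.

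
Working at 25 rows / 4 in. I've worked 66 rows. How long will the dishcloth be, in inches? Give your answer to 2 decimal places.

10.56 inches.

25 rows / 4 inch = 6.25 rows per inch.
66 / 6.25 = 10.560 inches.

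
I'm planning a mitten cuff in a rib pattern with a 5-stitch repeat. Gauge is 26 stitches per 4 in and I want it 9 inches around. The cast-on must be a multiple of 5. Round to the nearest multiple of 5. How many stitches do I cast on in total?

60 stitches.

26 / 4 = 6.5 sts per inch.
9 × 6.5 = 58.50 sts.
Nearest multiple of 5: 60.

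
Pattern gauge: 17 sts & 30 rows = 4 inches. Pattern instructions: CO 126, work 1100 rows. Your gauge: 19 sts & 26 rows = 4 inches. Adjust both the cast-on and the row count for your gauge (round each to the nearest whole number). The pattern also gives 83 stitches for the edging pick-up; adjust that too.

Cast on 141 stitches; work 953 rows; edging pick-up 93 stitches.

Stitches: 126 × 19/17 = 140.82 → 141.
Rows: 1100 × 26/30 = 953.33 → 953.
edging pick-up: 83 × 19/17 = 92.76 → 93.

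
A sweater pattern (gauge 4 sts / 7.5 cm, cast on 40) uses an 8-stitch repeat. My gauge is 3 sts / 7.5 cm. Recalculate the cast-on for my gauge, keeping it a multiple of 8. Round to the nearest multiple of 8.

40 × 3 / 4 = 30.00.
Nearest multiple of 8: 32.

Cast on 32 stitches.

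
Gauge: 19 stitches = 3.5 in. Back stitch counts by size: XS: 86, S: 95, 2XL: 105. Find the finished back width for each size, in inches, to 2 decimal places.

19/3.5 = 5.429 sts per in.
XS: 86 / 5.429 = 15.842 → 15.84 in.
S: 95 / 5.429 = 17.500 → 17.50 in.
2XL: 105 / 5.429 = 19.342 → 19.34 in.

XS 15.84 inches; S 17.50 inches; 2XL 19.34 inches.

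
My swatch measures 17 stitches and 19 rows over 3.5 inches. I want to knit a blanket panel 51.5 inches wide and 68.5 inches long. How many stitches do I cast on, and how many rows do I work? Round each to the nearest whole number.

Stitch gauge = 17/3.5 = 4.857 sts/in; 51.5 × 4.857 = 250.14 → 250 sts.
Row gauge = 19/3.5 = 5.429 rows/in; 68.5 × 5.429 = 371.86 → 372 rows.

Cast on 250 stitches and work 372 rows.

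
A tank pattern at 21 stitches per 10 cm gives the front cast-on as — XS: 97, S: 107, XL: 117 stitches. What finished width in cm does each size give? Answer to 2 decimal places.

21/10 = 2.1 sts per cm.
XS: 97 / 2.1 = 46.190 → 46.19 cm.
S: 107 / 2.1 = 50.952 → 50.95 cm.
XL: 117 / 2.1 = 55.714 → 55.71 cm.

XS 46.19 cm; S 50.95 cm; XL 55.71 cm.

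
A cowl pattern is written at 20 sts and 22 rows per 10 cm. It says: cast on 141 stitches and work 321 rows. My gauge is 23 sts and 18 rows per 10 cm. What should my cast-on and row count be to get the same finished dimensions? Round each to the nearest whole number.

Cast on 162 stitches; work 263 rows.

Stitches: 141 × 23/20 = 162.15 → 162.
Rows: 321 × 18/22 = 262.64 → 263.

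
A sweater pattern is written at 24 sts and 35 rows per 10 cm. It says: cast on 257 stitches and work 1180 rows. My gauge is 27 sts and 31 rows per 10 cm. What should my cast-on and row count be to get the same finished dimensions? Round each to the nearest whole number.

Stitches: 257 × 27/24 = 289.12 → 289.
Rows: 1180 × 31/35 = 1045.14 → 1045.

Cast on 289 stitches; work 1045 rows.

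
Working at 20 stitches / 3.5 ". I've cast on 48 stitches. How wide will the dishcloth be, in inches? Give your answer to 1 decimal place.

8.4 inches.

20 stitches / 3.5 inch = 5.714 stitches per inch.
48 / 5.714 = 8.40 inches.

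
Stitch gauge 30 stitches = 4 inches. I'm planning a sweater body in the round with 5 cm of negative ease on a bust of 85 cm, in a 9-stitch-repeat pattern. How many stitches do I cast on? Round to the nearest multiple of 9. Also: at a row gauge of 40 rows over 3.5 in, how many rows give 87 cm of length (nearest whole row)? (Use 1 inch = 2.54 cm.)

Finished = 85 − 5 = 80 cm.
80 cm × 1/2.54 = 31.50 inches.
30/4 = 7.5 sts per in; 31.50 × 7.5 = 236.22 sts.
Nearest multiple of 9 → 234.
87 cm = 34.25 inches; × 11.429 = 391.45 → 391 rows.

Cast on 234 stitches; work 391 rows.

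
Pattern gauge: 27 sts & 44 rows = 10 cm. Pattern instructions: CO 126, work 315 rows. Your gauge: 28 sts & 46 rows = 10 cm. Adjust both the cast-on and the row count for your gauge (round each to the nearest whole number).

Cast on 131 stitches; work 329 rows.

Stitches: 126 × 28/27 = 130.67 → 131.
Rows: 315 × 46/44 = 329.32 → 329.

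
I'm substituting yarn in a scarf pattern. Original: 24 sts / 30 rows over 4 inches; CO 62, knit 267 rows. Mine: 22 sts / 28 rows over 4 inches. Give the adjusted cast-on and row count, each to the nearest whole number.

Stitches: 62 × 22/24 = 56.83 → 57.
Rows: 267 × 28/30 = 249.20 → 249.

Cast on 57 stitches; work 249 rows.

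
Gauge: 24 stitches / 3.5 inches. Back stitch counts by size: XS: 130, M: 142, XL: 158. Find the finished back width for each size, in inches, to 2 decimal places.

XS 18.96 inches; M 20.71 inches; XL 23.04 inches.

24/3.5 = 6.857 sts per in.
XS: 130 / 6.857 = 18.958 → 18.96 in.
M: 142 / 6.857 = 20.708 → 20.71 in.
XL: 158 / 6.857 = 23.042 → 23.04 in.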